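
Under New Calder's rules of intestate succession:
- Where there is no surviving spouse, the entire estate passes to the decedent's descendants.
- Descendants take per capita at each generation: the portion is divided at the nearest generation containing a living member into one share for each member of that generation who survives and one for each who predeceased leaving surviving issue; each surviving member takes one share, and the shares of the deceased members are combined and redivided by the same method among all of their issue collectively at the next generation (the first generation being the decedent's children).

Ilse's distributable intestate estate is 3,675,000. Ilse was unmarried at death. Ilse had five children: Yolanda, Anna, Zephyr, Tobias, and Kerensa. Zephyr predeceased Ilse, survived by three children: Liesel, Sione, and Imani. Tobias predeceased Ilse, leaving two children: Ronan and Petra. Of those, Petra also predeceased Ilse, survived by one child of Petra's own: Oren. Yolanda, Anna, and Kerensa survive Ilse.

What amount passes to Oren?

The entire 3,675,000 passes to the descendants.
That amount (3,675,000) is divided at the children's generation into 5 shares of 735,000. Yolanda, Anna, and Kerensa each take 735,000. The 2 shares of the deceased (Zephyr and Tobias) are combined into a pool of 1,470,000.
That pool (1,470,000) is divided at the grandchildren's generation into 5 shares of 294,000. Liesel, Sione, Imani, and Ronan each take 294,000. The remaining share for the deceased Petra (294,000) is carried to the next generation.
That pool (294,000) passes entirely to Oren, the sole taker at the great-grandchildren's generation.

Oren receives 294,000.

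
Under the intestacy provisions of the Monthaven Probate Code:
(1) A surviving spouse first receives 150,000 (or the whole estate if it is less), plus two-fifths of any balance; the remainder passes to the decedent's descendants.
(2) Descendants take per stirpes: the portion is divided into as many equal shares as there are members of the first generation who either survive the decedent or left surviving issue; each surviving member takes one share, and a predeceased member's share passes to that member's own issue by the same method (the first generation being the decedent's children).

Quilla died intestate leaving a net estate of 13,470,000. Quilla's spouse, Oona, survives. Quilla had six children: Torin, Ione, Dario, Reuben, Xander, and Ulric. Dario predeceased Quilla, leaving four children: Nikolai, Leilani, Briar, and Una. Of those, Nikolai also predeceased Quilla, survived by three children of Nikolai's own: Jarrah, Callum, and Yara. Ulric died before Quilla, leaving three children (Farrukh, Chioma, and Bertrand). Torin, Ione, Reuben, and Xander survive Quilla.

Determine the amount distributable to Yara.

Yara receives 111,000.

Oona first takes 150,000, leaving a balance of 13,320,000. Oona then takes two-fifths of the balance (5,328,000), for a total of 5,478,000. The remaining 7,992,000 passes to the descendants.
The descendants' portion (7,992,000) is divided into 6 shares of 1,332,000: Torin, Ione, Reuben, and Xander each take 1,332,000; Dario's 1,332,000 share passes to Dario's issue; Ulric's 1,332,000 share passes to Ulric's issue.
Dario's share (1,332,000) is divided into 4 shares of 333,000: Leilani, Briar, and Una each take 333,000; Nikolai's 333,000 share passes to Nikolai's issue.
Nikolai's share (333,000) is divided into 3 shares of 111,000: Jarrah, Callum, and Yara each take 111,000.
Ulric's share (1,332,000) is divided into 3 shares of 444,000: Farrukh, Chioma, and Bertrand each take 444,000.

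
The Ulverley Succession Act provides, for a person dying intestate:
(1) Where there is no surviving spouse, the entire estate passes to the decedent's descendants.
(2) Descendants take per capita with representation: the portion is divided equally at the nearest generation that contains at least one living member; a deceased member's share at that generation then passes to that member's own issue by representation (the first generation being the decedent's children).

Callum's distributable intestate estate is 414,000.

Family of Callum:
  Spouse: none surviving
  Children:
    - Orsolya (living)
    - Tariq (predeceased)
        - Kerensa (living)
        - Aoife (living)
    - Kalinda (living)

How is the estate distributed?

Orsolya: 138,000; Kerensa: 69,000; Aoife: 69,000; Kalinda: 138,000

The entire 414,000 passes to the descendants.
That amount (414,000) is divided into 3 shares of 138,000: Orsolya and Kalinda each take 138,000; Tariq's 138,000 share passes to Tariq's issue.
Tariq's share (138,000) is divided into 2 shares of 69,000: Kerensa and Aoife each take 69,000.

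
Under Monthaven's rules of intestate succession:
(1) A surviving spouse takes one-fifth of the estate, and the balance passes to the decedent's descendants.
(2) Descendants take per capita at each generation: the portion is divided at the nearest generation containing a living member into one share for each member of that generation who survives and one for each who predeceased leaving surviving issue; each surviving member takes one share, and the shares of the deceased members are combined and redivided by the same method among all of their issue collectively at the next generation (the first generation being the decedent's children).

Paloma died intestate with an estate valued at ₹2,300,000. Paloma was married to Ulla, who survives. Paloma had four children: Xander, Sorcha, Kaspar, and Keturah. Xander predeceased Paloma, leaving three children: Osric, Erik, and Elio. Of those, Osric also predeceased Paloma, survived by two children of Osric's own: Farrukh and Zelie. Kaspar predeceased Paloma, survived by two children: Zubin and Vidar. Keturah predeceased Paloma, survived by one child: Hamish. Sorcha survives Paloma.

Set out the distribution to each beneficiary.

Ulla takes one-fifth of ₹2,300,000 = ₹460,000. The remaining ₹1,840,000 passes to the descendants.
The descendants' portion (₹1,840,000) is divided at the children's generation into 4 shares of ₹460,000. Sorcha takes ₹460,000. The 3 shares of the deceased (Xander, Kaspar, and Keturah) are combined into a pool of ₹1,380,000.
That pool (₹1,380,000) is divided at the grandchildren's generation into 6 shares of ₹230,000. Erik, Elio, Zubin, Vidar, and Hamish each take ₹230,000. The remaining share for the deceased Osric (₹230,000) is carried to the next generation.
That pool (₹230,000) is divided at the great-grandchildren's generation equally among Farrukh and Zelie: ₹115,000 each.

Ulla: ₹460,000; Farrukh: ₹115,000; Zelie: ₹115,000; Erik: ₹230,000; Elio: ₹230,000; Sorcha: ₹460,000; Zubin: ₹230,000; Vidar: ₹230,000; Hamish: ₹230,000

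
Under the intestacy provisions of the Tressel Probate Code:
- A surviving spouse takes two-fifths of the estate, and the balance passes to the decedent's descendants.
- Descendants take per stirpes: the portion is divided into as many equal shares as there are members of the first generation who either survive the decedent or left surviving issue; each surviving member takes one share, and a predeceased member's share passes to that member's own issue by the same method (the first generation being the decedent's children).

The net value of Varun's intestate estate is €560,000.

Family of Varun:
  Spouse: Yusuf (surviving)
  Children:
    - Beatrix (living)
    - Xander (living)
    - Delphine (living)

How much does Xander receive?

Xander receives €112,000.

Yusuf takes two-fifths of €560,000 = €224,000. The remaining €336,000 passes to the descendants.
The descendants' portion (€336,000) is divided into 3 shares of €112,000: Beatrix, Xander, and Delphine each take €112,000.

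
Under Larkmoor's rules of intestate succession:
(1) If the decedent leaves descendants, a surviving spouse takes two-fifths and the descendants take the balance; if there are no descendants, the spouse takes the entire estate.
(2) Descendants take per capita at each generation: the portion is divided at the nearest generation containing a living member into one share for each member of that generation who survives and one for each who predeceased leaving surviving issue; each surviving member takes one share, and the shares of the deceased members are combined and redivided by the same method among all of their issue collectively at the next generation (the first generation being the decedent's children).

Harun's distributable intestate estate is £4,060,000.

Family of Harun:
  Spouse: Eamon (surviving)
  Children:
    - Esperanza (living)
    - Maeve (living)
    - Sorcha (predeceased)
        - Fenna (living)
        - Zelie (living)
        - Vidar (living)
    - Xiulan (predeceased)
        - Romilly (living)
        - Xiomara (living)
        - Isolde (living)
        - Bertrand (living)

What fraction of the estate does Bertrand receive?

Eamon takes two-fifths of £4,060,000 = £1,624,000. The remaining £2,436,000 passes to the descendants.
The descendants' portion (£2,436,000) is divided at the children's generation into 4 shares of £609,000. Esperanza and Maeve each take £609,000. The 2 shares of the deceased (Sorcha and Xiulan) are combined into a pool of £1,218,000.
That pool (£1,218,000) is divided at the grandchildren's generation equally among Fenna, Zelie, Vidar, Romilly, Xiomara, Isolde, and Bertrand: £174,000 each.

Bertrand receives 3/70 of the estate.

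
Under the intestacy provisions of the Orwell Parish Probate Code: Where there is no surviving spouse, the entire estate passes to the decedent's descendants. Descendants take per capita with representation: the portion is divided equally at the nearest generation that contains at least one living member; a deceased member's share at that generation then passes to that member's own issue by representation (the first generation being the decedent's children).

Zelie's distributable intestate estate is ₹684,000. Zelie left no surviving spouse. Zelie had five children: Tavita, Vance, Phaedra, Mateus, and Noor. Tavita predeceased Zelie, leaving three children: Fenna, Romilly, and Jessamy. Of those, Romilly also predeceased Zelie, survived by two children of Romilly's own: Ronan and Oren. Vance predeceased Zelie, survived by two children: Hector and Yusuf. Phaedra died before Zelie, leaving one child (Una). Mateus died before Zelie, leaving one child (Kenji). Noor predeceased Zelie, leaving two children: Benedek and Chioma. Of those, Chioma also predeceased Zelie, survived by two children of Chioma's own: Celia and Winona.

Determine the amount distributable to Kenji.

The entire ₹684,000 passes to the descendants.
No child survives, so the initial division is made at the grandchildren's generation.
That amount (₹684,000) is divided into 9 shares of ₹76,000: Fenna, Jessamy, Hector, Yusuf, Una, Kenji, and Benedek each take ₹76,000; Romilly's ₹76,000 share passes to Romilly's issue; Chioma's ₹76,000 share passes to Chioma's issue.
Romilly's share (₹76,000) is divided into 2 shares of ₹38,000: Ronan and Oren each take ₹38,000.
Chioma's share (₹76,000) is divided into 2 shares of ₹38,000: Celia and Winona each take ₹38,000.

Kenji receives ₹76,000.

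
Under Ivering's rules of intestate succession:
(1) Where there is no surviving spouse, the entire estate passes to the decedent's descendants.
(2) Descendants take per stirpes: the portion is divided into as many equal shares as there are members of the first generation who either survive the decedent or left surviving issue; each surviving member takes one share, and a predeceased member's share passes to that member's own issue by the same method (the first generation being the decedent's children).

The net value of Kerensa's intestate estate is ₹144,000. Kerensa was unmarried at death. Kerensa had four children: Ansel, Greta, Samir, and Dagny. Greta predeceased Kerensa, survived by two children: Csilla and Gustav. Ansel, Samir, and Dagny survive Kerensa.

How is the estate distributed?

The entire ₹144,000 passes to the descendants.
That amount (₹144,000) is divided into 4 shares of ₹36,000: Ansel, Samir, and Dagny each take ₹36,000; Greta's ₹36,000 share passes to Greta's issue.
Greta's share (₹36,000) is divided into 2 shares of ₹18,000: Csilla and Gustav each take ₹18,000.

Ansel: ₹36,000; Csilla: ₹18,000; Gustav: ₹18,000; Samir: ₹36,000; Dagny: ₹36,000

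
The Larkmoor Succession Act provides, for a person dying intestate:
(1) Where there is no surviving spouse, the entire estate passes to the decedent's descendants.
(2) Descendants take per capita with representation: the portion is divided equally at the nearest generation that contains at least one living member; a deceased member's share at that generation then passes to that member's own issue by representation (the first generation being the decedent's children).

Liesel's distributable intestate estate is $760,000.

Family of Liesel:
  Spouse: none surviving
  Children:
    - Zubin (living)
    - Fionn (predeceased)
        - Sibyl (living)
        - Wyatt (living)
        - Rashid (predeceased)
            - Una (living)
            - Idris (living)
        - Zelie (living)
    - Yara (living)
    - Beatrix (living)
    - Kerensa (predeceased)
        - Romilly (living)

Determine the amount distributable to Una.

Una receives $19,000.

The entire $760,000 passes to the descendants.
That amount ($760,000) is divided into 5 shares of $152,000: Zubin, Yara, and Beatrix each take $152,000; Fionn's $152,000 share passes to Fionn's issue; Kerensa's $152,000 share passes to Kerensa's issue.
Fionn's share ($152,000) is divided into 4 shares of $38,000: Sibyl, Wyatt, and Zelie each take $38,000; Rashid's $38,000 share passes to Rashid's issue.
Rashid's share ($38,000) is divided into 2 shares of $19,000: Una and Idris each take $19,000.
Kerensa's share ($152,000) passes entirely to Romilly.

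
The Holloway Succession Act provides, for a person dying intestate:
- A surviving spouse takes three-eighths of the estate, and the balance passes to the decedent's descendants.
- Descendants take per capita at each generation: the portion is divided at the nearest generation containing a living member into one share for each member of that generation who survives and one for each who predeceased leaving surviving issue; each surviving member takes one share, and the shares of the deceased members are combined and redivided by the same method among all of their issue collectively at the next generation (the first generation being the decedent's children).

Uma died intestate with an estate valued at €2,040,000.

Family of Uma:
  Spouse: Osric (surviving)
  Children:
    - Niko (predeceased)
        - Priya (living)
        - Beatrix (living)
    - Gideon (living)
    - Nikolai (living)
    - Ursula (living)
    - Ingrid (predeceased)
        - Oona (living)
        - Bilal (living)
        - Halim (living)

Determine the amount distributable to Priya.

Priya receives €102,000.

Osric takes three-eighths of €2,040,000 = €765,000. The remaining €1,275,000 passes to the descendants.
The descendants' portion (€1,275,000) is divided at the children's generation into 5 shares of €255,000. Gideon, Nikolai, and Ursula each take €255,000. The 2 shares of the deceased (Niko and Ingrid) are combined into a pool of €510,000.
That pool (€510,000) is divided at the grandchildren's generation equally among Priya, Beatrix, Oona, Bilal, and Halim: €102,000 each.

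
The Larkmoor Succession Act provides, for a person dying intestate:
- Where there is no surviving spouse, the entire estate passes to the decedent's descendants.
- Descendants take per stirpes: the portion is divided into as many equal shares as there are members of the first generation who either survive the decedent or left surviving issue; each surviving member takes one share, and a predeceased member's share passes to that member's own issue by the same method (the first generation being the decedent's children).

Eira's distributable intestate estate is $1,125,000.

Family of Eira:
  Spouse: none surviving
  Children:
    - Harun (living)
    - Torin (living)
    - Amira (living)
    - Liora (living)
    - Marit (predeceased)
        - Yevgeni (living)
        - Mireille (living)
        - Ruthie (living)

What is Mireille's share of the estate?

The entire $1,125,000 passes to the descendants.
That amount ($1,125,000) is divided into 5 shares of $225,000: Harun, Torin, Amira, and Liora each take $225,000; Marit's $225,000 share passes to Marit's issue.
Marit's share ($225,000) is divided into 3 shares of $75,000: Yevgeni, Mireille, and Ruthie each take $75,000.

Mireille receives $75,000.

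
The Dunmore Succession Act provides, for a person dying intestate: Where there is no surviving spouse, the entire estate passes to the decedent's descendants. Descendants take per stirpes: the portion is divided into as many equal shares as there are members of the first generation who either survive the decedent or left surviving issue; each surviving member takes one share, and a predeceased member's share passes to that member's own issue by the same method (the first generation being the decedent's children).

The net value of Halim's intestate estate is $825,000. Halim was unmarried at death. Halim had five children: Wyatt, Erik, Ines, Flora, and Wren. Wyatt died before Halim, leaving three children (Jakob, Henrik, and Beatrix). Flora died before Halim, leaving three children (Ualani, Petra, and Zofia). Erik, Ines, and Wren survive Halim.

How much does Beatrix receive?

Beatrix receives $55,000.

The entire $825,000 passes to the descendants.
That amount ($825,000) is divided into 5 shares of $165,000: Erik, Ines, and Wren each take $165,000; Wyatt's $165,000 share passes to Wyatt's issue; Flora's $165,000 share passes to Flora's issue.
Wyatt's share ($165,000) is divided into 3 shares of $55,000: Jakob, Henrik, and Beatrix each take $55,000.
Flora's share ($165,000) is divided into 3 shares of $55,000: Ualani, Petra, and Zofia each take $55,000.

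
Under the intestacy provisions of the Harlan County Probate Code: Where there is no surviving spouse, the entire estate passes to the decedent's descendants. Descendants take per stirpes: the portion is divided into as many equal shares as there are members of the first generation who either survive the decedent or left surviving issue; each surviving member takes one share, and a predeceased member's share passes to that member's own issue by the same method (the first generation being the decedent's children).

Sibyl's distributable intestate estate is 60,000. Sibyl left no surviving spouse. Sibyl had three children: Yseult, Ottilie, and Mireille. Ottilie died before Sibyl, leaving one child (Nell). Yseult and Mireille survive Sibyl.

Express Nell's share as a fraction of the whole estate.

The entire 60,000 passes to the descendants.
That amount (60,000) is divided into 3 shares of 20,000: Yseult and Mireille each take 20,000; Ottilie's 20,000 share passes to Ottilie's issue.
Ottilie's share (20,000) passes entirely to Nell.

Nell receives 1/3 of the estate.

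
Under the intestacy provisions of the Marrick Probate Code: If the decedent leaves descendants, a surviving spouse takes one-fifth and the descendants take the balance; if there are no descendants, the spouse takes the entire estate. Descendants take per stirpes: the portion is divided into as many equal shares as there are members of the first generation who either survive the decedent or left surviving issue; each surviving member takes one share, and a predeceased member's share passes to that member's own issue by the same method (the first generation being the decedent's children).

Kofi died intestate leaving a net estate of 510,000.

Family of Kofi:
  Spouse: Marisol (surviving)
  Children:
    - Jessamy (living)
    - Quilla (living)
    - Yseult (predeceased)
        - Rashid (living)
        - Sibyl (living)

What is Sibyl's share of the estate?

Marisol takes one-fifth of 510,000 = 102,000. The remaining 408,000 passes to the descendants.
The descendants' portion (408,000) is divided into 3 shares of 136,000: Jessamy and Quilla each take 136,000; Yseult's 136,000 share passes to Yseult's issue.
Yseult's share (136,000) is divided into 2 shares of 68,000: Rashid and Sibyl each take 68,000.

Sibyl receives 68,000.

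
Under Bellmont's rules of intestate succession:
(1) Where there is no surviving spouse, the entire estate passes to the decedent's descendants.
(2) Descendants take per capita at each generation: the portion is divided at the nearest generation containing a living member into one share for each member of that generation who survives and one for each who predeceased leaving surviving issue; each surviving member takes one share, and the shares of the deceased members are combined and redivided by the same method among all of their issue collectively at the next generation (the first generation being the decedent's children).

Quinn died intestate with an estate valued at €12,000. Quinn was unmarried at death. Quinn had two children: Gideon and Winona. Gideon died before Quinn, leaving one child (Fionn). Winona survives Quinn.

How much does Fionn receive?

Fionn receives €6,000.

The entire €12,000 passes to the descendants.
That amount (€12,000) is divided at the children's generation into 2 shares of €6,000. Winona takes €6,000. The remaining share for the deceased Gideon (€6,000) is carried to the next generation.
That pool (€6,000) passes entirely to Fionn, the sole taker at the grandchildren's generation.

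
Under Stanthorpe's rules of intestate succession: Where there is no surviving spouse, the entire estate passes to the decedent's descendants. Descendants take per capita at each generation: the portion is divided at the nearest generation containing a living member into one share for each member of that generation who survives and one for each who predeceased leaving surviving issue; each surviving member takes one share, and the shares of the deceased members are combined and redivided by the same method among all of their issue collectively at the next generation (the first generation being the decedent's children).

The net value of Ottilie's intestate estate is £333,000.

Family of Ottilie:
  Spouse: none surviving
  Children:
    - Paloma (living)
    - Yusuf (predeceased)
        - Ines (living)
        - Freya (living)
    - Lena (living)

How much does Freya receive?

The entire £333,000 passes to the descendants.
That amount (£333,000) is divided at the children's generation into 3 shares of £111,000. Paloma and Lena each take £111,000. The remaining share for the deceased Yusuf (£111,000) is carried to the next generation.
That pool (£111,000) is divided at the grandchildren's generation equally among Ines and Freya: £55,500 each.

Freya receives £55,500.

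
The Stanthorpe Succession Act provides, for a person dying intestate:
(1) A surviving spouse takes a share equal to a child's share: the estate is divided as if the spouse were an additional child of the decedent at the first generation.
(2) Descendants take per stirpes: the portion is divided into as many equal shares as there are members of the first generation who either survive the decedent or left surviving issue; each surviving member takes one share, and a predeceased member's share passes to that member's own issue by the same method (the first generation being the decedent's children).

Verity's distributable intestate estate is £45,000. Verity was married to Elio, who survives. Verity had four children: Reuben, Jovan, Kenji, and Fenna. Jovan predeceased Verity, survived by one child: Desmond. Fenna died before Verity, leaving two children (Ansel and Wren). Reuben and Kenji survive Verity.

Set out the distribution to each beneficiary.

The spouse counts as an additional share at the children's level, so there are 5 primary shares of £9,000. Elio takes one such share (£9,000).
The children's combined portion (£36,000) is divided into 4 shares of £9,000: Reuben and Kenji each take £9,000; Jovan's £9,000 share passes to Jovan's issue; Fenna's £9,000 share passes to Fenna's issue.
Jovan's share (£9,000) passes entirely to Desmond.
Fenna's share (£9,000) is divided into 2 shares of £4,500: Ansel and Wren each take £4,500.

Elio: £9,000; Reuben: £9,000; Desmond: £9,000; Kenji: £9,000; Ansel: £4,500; Wren: £4,500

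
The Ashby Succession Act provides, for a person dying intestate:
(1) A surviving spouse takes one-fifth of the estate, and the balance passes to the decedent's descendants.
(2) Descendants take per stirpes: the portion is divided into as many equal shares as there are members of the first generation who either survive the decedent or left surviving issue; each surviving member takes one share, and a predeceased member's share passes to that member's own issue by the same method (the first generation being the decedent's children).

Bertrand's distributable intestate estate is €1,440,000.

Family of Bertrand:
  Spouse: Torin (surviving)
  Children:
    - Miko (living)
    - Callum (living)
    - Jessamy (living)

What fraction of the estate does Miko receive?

Miko receives 4/15 of the estate.

Torin takes one-fifth of €1,440,000 = €288,000. The remaining €1,152,000 passes to the descendants.
The descendants' portion (€1,152,000) is divided into 3 shares of €384,000: Miko, Callum, and Jessamy each take €384,000.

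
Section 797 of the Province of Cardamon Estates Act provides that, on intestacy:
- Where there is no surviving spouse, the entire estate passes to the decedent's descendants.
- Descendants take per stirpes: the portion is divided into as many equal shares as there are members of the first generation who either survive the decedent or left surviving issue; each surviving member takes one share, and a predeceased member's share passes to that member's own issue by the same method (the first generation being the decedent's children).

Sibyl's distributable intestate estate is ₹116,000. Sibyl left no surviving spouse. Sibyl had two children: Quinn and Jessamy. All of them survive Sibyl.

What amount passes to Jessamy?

The entire ₹116,000 passes to the descendants.
That amount (₹116,000) is divided into 2 shares of ₹58,000: Quinn and Jessamy each take ₹58,000.

Jessamy receives ₹58,000.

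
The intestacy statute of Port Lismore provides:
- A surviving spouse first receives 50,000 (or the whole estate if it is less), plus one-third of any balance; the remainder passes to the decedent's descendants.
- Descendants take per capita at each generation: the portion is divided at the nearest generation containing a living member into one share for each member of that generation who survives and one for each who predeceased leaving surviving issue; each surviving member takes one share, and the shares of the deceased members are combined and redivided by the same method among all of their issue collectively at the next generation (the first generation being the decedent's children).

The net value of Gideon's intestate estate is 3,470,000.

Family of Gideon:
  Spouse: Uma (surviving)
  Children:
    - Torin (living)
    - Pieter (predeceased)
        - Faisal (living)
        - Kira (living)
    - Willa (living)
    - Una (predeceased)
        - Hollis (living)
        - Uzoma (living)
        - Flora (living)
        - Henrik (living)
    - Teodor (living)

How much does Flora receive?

Flora receives 152,000.

Uma first takes 50,000, leaving a balance of 3,420,000. Uma then takes one-third of the balance (1,140,000), for a total of 1,190,000. The remaining 2,280,000 passes to the descendants.
The descendants' portion (2,280,000) is divided at the children's generation into 5 shares of 456,000. Torin, Willa, and Teodor each take 456,000. The 2 shares of the deceased (Pieter and Una) are combined into a pool of 912,000.
That pool (912,000) is divided at the grandchildren's generation equally among Faisal, Kira, Hollis, Uzoma, Flora, and Henrik: 152,000 each.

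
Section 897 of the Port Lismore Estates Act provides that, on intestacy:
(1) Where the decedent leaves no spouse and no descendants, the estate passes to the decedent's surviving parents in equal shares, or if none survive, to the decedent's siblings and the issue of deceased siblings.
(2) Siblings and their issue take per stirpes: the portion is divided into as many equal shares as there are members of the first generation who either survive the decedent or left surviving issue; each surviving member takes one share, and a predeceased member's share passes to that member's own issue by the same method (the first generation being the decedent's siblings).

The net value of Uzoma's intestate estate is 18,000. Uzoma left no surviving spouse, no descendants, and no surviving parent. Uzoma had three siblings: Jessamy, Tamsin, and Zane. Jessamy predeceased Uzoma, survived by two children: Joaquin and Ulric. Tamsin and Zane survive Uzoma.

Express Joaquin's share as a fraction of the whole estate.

The entire 18,000 passes to the siblings and their issue.
That amount (18,000) is divided into 3 shares of 6,000: Tamsin and Zane each take 6,000; Jessamy's 6,000 share passes to Jessamy's issue.
Jessamy's share (6,000) is divided into 2 shares of 3,000: Joaquin and Ulric each take 3,000.

Joaquin receives 1/6 of the estate.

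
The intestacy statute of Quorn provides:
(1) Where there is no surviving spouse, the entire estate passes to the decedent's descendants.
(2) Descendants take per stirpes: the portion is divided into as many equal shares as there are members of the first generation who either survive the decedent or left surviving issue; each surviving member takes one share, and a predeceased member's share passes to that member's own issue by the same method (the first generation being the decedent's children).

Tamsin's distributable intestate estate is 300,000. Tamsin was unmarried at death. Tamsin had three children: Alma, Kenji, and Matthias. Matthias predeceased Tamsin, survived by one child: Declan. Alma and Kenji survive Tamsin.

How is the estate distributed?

The entire 300,000 passes to the descendants.
That amount (300,000) is divided into 3 shares of 100,000: Alma and Kenji each take 100,000; Matthias's 100,000 share passes to Matthias's issue.
Matthias's share (100,000) passes entirely to Declan.

Alma: 100,000; Kenji: 100,000; Declan: 100,000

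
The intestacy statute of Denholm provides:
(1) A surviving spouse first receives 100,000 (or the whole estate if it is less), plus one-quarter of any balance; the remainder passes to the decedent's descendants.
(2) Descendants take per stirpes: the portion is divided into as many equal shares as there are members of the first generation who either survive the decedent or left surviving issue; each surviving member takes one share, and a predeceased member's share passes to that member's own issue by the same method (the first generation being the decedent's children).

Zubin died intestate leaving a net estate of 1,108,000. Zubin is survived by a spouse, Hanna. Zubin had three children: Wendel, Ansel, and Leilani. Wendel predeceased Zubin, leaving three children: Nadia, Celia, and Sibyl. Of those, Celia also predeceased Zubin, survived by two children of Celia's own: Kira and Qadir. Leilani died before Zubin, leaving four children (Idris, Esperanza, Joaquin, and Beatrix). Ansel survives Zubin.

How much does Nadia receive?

Nadia receives 84,000.

Hanna first takes 100,000, leaving a balance of 1,008,000. Hanna then takes one-quarter of the balance (252,000), for a total of 352,000. The remaining 756,000 passes to the descendants.
The descendants' portion (756,000) is divided into 3 shares of 252,000: Ansel takes 252,000; Wendel's 252,000 share passes to Wendel's issue; Leilani's 252,000 share passes to Leilani's issue.
Wendel's share (252,000) is divided into 3 shares of 84,000: Nadia and Sibyl each take 84,000; Celia's 84,000 share passes to Celia's issue.
Celia's share (84,000) is divided into 2 shares of 42,000: Kira and Qadir each take 42,000.
Leilani's share (252,000) is divided into 4 shares of 63,000: Idris, Esperanza, Joaquin, and Beatrix each take 63,000.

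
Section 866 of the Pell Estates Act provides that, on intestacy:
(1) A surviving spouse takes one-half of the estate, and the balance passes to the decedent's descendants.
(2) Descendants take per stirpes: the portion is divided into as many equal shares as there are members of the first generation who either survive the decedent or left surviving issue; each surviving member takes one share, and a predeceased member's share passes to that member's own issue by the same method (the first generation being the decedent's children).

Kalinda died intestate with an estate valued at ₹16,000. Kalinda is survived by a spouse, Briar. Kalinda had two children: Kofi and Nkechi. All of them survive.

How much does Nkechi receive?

Briar takes one-half of ₹16,000 = ₹8,000. The remaining ₹8,000 passes to the descendants.
The descendants' portion (₹8,000) is divided into 2 shares of ₹4,000: Kofi and Nkechi each take ₹4,000.

Nkechi receives ₹4,000.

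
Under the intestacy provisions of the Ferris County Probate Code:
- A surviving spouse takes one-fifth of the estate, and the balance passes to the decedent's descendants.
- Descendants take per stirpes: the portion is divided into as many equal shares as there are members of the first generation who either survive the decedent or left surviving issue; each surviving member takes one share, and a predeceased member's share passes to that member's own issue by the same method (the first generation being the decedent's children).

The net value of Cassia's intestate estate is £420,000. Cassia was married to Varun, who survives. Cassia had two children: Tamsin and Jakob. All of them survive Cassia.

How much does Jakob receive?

Jakob receives £168,000.

Varun takes one-fifth of £420,000 = £84,000. The remaining £336,000 passes to the descendants.
The descendants' portion (£336,000) is divided into 2 shares of £168,000: Tamsin and Jakob each take £168,000.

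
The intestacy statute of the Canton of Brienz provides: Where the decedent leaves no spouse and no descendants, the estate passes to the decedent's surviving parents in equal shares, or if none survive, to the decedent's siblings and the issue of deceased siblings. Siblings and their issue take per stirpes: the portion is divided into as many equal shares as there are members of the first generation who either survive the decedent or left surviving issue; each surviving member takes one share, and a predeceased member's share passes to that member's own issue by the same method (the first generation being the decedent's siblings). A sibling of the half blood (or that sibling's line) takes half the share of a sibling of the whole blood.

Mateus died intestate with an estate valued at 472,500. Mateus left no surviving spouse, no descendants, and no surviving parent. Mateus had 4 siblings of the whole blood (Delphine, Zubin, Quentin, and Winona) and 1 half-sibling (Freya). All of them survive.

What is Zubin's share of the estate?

The entire 472,500 passes to the siblings and their issue.
Counting each half-blood sibling's line as half a unit, there are 9/2 units in 472,500, so one unit is 105,000. Whole-blood lines (Delphine, Zubin, Quentin, and Winona) take 105,000 each; half-blood lines (Freya) take 52,500 each.

Zubin receives 105,000.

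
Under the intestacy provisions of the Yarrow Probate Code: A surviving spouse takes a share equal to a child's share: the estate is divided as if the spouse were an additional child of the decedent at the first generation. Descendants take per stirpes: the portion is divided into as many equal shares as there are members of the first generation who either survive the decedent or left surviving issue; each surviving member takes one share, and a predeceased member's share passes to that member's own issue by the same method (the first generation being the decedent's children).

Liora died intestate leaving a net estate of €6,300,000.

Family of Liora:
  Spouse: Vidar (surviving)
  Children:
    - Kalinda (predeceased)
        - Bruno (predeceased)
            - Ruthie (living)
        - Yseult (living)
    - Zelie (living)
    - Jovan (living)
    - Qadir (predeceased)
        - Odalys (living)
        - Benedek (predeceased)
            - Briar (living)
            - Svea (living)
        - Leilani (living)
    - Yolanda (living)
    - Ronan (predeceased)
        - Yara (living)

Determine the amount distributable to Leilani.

The spouse counts as an additional share at the children's level, so there are 7 primary shares of €900,000. Vidar takes one such share (€900,000).
The children's combined portion (€5,400,000) is divided into 6 shares of €900,000: Zelie, Jovan, and Yolanda each take €900,000; Kalinda's €900,000 share passes to Kalinda's issue; Qadir's €900,000 share passes to Qadir's issue; Ronan's €900,000 share passes to Ronan's issue.
Kalinda's share (€900,000) is divided into 2 shares of €450,000: Yseult takes €450,000; Bruno's €450,000 share passes to Bruno's issue.
Bruno's share (€450,000) passes entirely to Ruthie.
Qadir's share (€900,000) is divided into 3 shares of €300,000: Odalys and Leilani each take €300,000; Benedek's €300,000 share passes to Benedek's issue.
Benedek's share (€300,000) is divided into 2 shares of €150,000: Briar and Svea each take €150,000.
Ronan's share (€900,000) passes entirely to Yara.

Leilani receives €300,000.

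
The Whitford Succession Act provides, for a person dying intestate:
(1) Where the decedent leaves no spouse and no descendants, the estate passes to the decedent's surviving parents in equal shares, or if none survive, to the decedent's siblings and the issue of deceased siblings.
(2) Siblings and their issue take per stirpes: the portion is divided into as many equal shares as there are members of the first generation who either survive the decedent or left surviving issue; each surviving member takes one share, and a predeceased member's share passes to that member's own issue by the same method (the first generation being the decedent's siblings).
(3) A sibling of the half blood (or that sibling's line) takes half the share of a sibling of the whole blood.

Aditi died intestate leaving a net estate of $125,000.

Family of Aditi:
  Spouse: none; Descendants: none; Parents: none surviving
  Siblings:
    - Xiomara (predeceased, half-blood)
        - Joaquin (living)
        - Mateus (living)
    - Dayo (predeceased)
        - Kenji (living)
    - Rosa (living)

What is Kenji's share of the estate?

Kenji receives $50,000.

The entire $125,000 passes to the siblings and their issue.
Counting each half-blood sibling's line as half a unit, there are 5/2 units in $125,000, so one unit is $50,000. Whole-blood lines (Dayo and Rosa) take $50,000 each; half-blood lines (Xiomara) take $25,000 each.
Xiomara's share ($25,000) is divided into 2 shares of $12,500: Joaquin and Mateus each take $12,500.
Dayo's share ($50,000) passes entirely to Kenji.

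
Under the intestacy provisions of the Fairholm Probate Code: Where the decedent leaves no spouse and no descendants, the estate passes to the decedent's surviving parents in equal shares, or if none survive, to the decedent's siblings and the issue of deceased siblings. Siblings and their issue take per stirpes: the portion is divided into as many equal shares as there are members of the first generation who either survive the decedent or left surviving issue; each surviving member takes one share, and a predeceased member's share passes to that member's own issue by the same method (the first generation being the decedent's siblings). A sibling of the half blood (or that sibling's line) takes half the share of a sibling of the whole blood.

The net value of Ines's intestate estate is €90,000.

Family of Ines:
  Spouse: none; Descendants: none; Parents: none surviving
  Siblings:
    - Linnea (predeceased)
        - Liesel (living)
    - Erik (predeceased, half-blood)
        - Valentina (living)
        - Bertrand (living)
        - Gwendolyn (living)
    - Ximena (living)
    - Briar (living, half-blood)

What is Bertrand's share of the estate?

The entire €90,000 passes to the siblings and their issue.
Counting each half-blood sibling's line as half a unit, there are 3 units in €90,000, so one unit is €30,000. Whole-blood lines (Linnea and Ximena) take €30,000 each; half-blood lines (Erik and Briar) take €15,000 each.
Linnea's share (€30,000) passes entirely to Liesel.
Erik's share (€15,000) is divided into 3 shares of €5,000: Valentina, Bertrand, and Gwendolyn each take €5,000.

Bertrand receives €5,000.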